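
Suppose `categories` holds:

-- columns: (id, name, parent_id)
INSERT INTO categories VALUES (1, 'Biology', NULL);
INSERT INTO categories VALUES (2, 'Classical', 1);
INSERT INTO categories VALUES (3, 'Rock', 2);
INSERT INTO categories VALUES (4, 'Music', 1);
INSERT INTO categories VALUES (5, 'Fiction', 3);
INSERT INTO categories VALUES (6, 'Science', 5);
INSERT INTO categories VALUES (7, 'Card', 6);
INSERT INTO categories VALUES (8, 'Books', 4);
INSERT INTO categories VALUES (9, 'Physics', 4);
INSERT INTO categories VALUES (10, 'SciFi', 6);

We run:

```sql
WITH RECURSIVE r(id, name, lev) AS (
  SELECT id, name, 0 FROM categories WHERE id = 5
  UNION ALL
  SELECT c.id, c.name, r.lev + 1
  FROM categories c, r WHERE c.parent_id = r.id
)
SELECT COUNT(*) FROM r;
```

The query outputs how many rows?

Base: id=5 (Fiction) at lev 0.
Iteration 1: rows with parent_id in {5} -> Science (id 6, lev 1).
Iteration 2: rows with parent_id in {6} -> Card (id 7, lev 2), SciFi (id 10, lev 2).
Iteration 3: no rows with parent_id in {7,10}; recursion stops.
Total rows emitted: 4.

4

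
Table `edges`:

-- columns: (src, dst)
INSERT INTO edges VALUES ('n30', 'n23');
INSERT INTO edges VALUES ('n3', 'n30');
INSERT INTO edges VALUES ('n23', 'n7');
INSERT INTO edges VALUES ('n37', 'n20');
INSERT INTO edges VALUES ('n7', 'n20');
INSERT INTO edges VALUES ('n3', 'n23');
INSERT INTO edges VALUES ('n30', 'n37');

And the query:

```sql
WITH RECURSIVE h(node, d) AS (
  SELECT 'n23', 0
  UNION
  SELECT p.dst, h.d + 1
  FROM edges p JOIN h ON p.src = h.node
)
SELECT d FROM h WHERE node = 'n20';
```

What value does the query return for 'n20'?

Base: (n23, d=0).
Iteration 1: edges from {n23} -> (n7, d=1).
Iteration 2: edges from {n7} -> (n20, d=2).
Iteration 3: no outgoing edges from {n20}; recursion stops.

2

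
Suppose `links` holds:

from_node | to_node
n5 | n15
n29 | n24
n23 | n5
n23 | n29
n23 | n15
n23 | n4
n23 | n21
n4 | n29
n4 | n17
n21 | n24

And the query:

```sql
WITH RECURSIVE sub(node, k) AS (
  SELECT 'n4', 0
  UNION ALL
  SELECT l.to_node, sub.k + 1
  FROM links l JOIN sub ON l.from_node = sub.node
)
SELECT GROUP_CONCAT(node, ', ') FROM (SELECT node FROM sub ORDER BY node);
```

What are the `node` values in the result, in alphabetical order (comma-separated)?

Base: (n4, k=0).
Iteration 1: edges from {n4} -> (n17, k=1), (n29, k=1).
Iteration 2: edges from {n17,n29} -> (n24, k=2).
Iteration 3: no outgoing edges from {n24}; recursion stops.

n17, n24, n29, n4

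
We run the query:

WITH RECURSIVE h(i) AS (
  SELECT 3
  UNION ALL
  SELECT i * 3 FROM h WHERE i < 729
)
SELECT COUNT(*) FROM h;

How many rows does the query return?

Base: i=3.
Iteration 1: 3 < 729 holds -> i = 3 * 3 = 9.
Iteration 2: 9 < 729 holds -> i = 9 * 3 = 27.
Iteration 3: 27 < 729 holds -> i = 27 * 3 = 81.
Iteration 4: 81 < 729 holds -> i = 81 * 3 = 243.
Iteration 5: 243 < 729 holds -> i = 243 * 3 = 729.
Iteration 6: 729 < 729 fails; recursion stops.
Total rows emitted: 6.

6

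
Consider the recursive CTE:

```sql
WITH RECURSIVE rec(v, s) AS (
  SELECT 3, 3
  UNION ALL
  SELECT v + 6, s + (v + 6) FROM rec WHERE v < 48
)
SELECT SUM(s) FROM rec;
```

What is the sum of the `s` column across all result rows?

855

Base: v=3, s=3.
Iteration 1: 3 < 48 holds -> v = 3 + 6 = 9, s = 3 + 9 = 12.
Iteration 2: 9 < 48 holds -> v = 9 + 6 = 15, s = 12 + 15 = 27.
Iteration 3: 15 < 48 holds -> v = 15 + 6 = 21, s = 27 + 21 = 48.
Iteration 4: 21 < 48 holds -> v = 21 + 6 = 27, s = 48 + 27 = 75.
Iteration 5: 27 < 48 holds -> v = 27 + 6 = 33, s = 75 + 33 = 108.
Iteration 6: 33 < 48 holds -> v = 33 + 6 = 39, s = 108 + 39 = 147.
Iteration 7: 39 < 48 holds -> v = 39 + 6 = 45, s = 147 + 45 = 192.
Iteration 8: 45 < 48 holds -> v = 45 + 6 = 51, s = 192 + 51 = 243.
Iteration 9: 51 < 48 fails; recursion stops.
SUM(s) = 3 + 12 + 27 + 48 + 75 + 108 + 147 + 192 + 243 = 855.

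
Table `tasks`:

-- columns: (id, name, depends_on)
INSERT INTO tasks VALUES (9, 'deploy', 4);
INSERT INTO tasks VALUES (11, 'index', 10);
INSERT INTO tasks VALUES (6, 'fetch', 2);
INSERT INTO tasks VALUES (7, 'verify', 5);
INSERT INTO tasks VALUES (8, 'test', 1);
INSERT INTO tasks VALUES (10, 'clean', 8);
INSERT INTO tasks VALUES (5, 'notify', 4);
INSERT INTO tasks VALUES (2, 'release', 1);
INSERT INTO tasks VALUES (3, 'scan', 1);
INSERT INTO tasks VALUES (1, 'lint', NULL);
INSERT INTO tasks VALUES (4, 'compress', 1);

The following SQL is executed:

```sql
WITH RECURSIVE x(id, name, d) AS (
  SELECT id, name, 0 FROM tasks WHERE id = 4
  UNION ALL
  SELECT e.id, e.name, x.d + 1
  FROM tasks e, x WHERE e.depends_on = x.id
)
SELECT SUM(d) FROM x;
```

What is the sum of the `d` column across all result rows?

4

Base: id=4 (compress) at d 0.
Iteration 1: rows with depends_on in {4} -> notify (id 5, d 1), deploy (id 9, d 1).
Iteration 2: rows with depends_on in {5,9} -> verify (id 7, d 2).
Iteration 3: no rows with depends_on in {7}; recursion stops.
SUM(d) = 0 + 1 + 1 + 2 = 4.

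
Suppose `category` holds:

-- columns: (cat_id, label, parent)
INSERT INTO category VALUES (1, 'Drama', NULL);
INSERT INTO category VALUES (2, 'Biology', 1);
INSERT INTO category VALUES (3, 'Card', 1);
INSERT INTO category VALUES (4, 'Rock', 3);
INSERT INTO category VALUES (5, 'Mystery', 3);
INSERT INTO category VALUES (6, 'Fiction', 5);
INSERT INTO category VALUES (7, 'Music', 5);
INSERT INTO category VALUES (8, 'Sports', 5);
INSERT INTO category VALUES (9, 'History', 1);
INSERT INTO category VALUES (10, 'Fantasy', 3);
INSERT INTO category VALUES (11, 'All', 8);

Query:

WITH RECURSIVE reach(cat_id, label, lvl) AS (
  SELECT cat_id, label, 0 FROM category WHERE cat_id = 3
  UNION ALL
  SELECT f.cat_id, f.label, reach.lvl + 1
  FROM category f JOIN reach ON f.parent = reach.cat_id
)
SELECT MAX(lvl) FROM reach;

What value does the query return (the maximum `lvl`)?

3

Base: cat_id=3 (Card) at lvl 0.
Iteration 1: rows with parent in {3} -> Rock (id 4, lvl 1), Mystery (id 5, lvl 1), Fantasy (id 10, lvl 1).
Iteration 2: rows with parent in {4,5,10} -> Fiction (id 6, lvl 2), Music (id 7, lvl 2), Sports (id 8, lvl 2).
Iteration 3: rows with parent in {6,7,8} -> All (id 11, lvl 3).
Iteration 4: no rows with parent in {11}; recursion stops.
lvl values: 0, 1, 1, 1, 2, 2, 2, 3; the maximum is 3.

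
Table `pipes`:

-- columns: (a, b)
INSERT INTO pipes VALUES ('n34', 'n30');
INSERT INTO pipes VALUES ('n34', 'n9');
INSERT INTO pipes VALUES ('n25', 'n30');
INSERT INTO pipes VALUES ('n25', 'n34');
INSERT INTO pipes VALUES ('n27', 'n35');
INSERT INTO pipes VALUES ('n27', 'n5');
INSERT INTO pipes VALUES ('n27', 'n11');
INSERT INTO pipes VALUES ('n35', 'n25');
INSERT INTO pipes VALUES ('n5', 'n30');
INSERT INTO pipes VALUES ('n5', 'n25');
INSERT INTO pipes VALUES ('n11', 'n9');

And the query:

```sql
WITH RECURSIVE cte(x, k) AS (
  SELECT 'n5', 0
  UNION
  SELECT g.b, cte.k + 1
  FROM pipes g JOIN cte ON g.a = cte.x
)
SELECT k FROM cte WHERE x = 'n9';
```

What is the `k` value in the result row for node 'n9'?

Base: (n5, k=0).
Iteration 1: edges from {n5} -> (n25, k=1), (n30, k=1).
Iteration 2: edges from {n25,n30} -> (n30, k=2), (n34, k=2).
Iteration 3: edges from {n30,n34} -> (n30, k=3), (n9, k=3).
Iteration 4: no outgoing edges from {n30,n9}; recursion stops.

3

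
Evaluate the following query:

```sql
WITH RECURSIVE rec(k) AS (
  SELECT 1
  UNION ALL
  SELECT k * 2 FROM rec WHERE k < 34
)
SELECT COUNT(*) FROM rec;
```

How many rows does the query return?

7

Base: k=1.
Iteration 1: 1 < 34 holds -> k = 1 * 2 = 2.
Iteration 2: 2 < 34 holds -> k = 2 * 2 = 4.
Iteration 3: 4 < 34 holds -> k = 4 * 2 = 8.
Iteration 4: 8 < 34 holds -> k = 8 * 2 = 16.
Iteration 5: 16 < 34 holds -> k = 16 * 2 = 32.
Iteration 6: 32 < 34 holds -> k = 32 * 2 = 64.
Iteration 7: 64 < 34 fails; recursion stops.
Total rows emitted: 7.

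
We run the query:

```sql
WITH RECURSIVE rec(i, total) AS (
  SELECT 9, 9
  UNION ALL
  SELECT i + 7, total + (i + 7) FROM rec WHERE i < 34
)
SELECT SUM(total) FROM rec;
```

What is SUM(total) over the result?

Base: i=9, total=9.
Iteration 1: 9 < 34 holds -> i = 9 + 7 = 16, total = 9 + 16 = 25.
Iteration 2: 16 < 34 holds -> i = 16 + 7 = 23, total = 25 + 23 = 48.
Iteration 3: 23 < 34 holds -> i = 23 + 7 = 30, total = 48 + 30 = 78.
Iteration 4: 30 < 34 holds -> i = 30 + 7 = 37, total = 78 + 37 = 115.
Iteration 5: 37 < 34 fails; recursion stops.
SUM(total) = 9 + 25 + 48 + 78 + 115 = 275.

275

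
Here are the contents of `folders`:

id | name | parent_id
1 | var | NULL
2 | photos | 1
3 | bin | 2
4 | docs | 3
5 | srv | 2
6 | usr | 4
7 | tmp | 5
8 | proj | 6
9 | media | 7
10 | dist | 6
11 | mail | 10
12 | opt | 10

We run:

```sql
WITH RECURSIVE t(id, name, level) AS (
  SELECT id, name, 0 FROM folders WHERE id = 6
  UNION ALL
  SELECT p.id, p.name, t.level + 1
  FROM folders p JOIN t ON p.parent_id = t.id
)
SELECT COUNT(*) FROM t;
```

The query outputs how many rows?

Base: id=6 (usr) at level 0.
Iteration 1: rows with parent_id in {6} -> proj (id 8, level 1), dist (id 10, level 1).
Iteration 2: rows with parent_id in {8,10} -> mail (id 11, level 2), opt (id 12, level 2).
Iteration 3: no rows with parent_id in {11,12}; recursion stops.
Total rows emitted: 5.

5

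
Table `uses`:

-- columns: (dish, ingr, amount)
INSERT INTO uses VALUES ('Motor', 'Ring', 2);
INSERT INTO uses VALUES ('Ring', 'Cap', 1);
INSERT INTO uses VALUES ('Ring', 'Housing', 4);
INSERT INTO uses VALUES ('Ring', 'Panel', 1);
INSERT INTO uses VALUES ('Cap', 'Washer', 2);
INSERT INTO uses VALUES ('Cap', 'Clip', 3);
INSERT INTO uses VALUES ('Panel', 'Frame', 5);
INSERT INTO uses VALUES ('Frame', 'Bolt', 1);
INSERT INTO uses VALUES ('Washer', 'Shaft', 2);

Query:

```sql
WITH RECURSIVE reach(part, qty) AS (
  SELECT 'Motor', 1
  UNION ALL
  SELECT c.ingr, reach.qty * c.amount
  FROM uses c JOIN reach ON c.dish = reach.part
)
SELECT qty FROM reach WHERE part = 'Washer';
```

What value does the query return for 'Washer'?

4

Base: (Motor, qty=1).
Iteration 1: components of {Motor} -> Ring = 1*2 = 2.
Iteration 2: components of {Ring} -> Cap = 2*1 = 2, Housing = 2*4 = 8, Panel = 2*1 = 2.
Iteration 3: components of {Cap,Housing,Panel} -> Clip = 2*3 = 6, Frame = 2*5 = 10, Washer = 2*2 = 4.
Iteration 4: components of {Clip,Frame,Washer} -> Bolt = 10*1 = 10, Shaft = 4*2 = 8.
Iteration 5: no further components; recursion stops.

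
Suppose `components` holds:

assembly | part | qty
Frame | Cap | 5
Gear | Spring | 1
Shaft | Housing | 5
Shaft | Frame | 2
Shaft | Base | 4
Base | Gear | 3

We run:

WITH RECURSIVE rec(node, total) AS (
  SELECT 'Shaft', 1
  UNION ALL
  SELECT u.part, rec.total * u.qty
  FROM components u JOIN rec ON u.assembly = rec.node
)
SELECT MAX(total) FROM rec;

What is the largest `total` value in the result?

12

Base: (Shaft, total=1).
Iteration 1: components of {Shaft} -> Base = 1*4 = 4, Frame = 1*2 = 2, Housing = 1*5 = 5.
Iteration 2: components of {Base,Frame,Housing} -> Cap = 2*5 = 10, Gear = 4*3 = 12.
Iteration 3: components of {Cap,Gear} -> Spring = 12*1 = 12.
Iteration 4: no further components; recursion stops.
total values: 1, 5, 4, 2, 12, 10, 12; the maximum is 12.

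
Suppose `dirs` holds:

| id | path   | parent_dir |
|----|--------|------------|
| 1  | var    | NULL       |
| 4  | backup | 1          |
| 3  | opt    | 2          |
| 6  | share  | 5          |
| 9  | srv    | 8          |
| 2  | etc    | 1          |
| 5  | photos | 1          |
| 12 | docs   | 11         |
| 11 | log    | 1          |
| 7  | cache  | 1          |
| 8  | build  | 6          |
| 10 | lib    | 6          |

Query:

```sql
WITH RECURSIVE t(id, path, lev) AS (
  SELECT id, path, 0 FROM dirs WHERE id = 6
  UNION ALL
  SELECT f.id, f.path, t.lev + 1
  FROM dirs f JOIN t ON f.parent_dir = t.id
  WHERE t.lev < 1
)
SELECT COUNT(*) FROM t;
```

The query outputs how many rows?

3

Base: id=6 (share) at lev 0.
Iteration 1: rows with parent_dir in {6} -> build (id 8, lev 1), lib (id 10, lev 1).
Iteration 2: lev < 1 fails for all current rows; recursion stops.
Total rows emitted: 3.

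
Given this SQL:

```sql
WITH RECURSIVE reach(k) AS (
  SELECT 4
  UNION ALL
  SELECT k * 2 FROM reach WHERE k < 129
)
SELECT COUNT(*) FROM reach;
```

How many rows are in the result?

Base: k=4.
Iteration 1: 4 < 129 holds -> k = 4 * 2 = 8.
Iteration 2: 8 < 129 holds -> k = 8 * 2 = 16.
Iteration 3: 16 < 129 holds -> k = 16 * 2 = 32.
Iteration 4: 32 < 129 holds -> k = 32 * 2 = 64.
Iteration 5: 64 < 129 holds -> k = 64 * 2 = 128.
Iteration 6: 128 < 129 holds -> k = 128 * 2 = 256.
Iteration 7: 256 < 129 fails; recursion stops.
Total rows emitted: 7.

7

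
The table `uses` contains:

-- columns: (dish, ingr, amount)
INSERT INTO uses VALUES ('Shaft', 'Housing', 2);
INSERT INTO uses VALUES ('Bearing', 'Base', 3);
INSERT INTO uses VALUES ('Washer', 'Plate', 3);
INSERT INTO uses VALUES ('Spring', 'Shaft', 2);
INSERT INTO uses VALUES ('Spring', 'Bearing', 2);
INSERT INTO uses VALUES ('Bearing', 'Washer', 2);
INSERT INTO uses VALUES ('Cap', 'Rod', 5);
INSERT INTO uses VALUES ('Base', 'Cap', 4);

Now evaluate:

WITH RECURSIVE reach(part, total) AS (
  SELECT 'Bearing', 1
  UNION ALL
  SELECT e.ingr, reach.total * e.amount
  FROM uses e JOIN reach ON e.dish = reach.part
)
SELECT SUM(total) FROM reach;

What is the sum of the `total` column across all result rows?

84

Base: (Bearing, total=1).
Iteration 1: components of {Bearing} -> Base = 1*3 = 3, Washer = 1*2 = 2.
Iteration 2: components of {Base,Washer} -> Cap = 3*4 = 12, Plate = 2*3 = 6.
Iteration 3: components of {Cap,Plate} -> Rod = 12*5 = 60.
Iteration 4: no further components; recursion stops.
SUM(total) = 1 + 3 + 2 + 12 + 6 + 60 = 84.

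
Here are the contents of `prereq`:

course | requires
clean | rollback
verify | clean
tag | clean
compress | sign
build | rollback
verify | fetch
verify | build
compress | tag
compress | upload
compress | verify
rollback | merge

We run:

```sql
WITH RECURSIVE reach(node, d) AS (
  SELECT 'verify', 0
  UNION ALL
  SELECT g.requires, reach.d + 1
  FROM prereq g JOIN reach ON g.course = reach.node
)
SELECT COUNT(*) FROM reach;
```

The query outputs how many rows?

8

Base: (verify, d=0).
Iteration 1: edges from {verify} -> (build, d=1), (clean, d=1), (fetch, d=1).
Iteration 2: edges from {build,clean,fetch} -> (rollback, d=2) x2. [UNION ALL keeps all 2 new rows, including repeats]
Iteration 3: edges from {rollback} -> (merge, d=3) x2. [UNION ALL keeps all 2 new rows, including repeats]
Iteration 4: no outgoing edges from {merge}; recursion stops.
Total rows emitted: 8.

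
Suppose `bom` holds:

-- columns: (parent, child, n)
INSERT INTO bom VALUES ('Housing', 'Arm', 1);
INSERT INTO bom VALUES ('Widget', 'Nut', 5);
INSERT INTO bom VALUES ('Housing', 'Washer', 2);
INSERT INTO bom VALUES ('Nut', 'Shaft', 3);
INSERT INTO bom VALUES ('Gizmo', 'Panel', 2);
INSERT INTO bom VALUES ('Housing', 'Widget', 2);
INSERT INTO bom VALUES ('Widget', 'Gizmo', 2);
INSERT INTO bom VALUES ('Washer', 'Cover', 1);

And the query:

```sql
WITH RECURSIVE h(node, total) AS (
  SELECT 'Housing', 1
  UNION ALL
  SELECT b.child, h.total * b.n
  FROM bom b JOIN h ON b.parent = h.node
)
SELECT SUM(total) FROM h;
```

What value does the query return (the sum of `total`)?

Base: (Housing, total=1).
Iteration 1: components of {Housing} -> Arm = 1*1 = 1, Washer = 1*2 = 2, Widget = 1*2 = 2.
Iteration 2: components of {Arm,Washer,Widget} -> Cover = 2*1 = 2, Gizmo = 2*2 = 4, Nut = 2*5 = 10.
Iteration 3: components of {Cover,Gizmo,Nut} -> Panel = 4*2 = 8, Shaft = 10*3 = 30.
Iteration 4: no further components; recursion stops.
SUM(total) = 1 + 1 + 2 + 2 + 2 + 4 + 10 + 8 + 30 = 60.

60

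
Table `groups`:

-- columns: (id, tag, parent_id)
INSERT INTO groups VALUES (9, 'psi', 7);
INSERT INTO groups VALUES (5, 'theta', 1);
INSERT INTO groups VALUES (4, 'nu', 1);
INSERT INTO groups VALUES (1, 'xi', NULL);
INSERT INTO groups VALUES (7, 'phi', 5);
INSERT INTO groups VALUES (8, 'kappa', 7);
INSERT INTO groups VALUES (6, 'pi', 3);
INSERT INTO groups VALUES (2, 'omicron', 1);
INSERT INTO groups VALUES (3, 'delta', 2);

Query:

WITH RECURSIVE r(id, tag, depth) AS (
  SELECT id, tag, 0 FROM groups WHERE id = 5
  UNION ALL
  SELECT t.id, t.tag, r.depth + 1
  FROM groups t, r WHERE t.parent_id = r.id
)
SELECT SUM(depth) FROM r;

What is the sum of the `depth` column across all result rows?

Base: id=5 (theta) at depth 0.
Iteration 1: rows with parent_id in {5} -> phi (id 7, depth 1).
Iteration 2: rows with parent_id in {7} -> kappa (id 8, depth 2), psi (id 9, depth 2).
Iteration 3: no rows with parent_id in {8,9}; recursion stops.
SUM(depth) = 0 + 1 + 2 + 2 = 5.

5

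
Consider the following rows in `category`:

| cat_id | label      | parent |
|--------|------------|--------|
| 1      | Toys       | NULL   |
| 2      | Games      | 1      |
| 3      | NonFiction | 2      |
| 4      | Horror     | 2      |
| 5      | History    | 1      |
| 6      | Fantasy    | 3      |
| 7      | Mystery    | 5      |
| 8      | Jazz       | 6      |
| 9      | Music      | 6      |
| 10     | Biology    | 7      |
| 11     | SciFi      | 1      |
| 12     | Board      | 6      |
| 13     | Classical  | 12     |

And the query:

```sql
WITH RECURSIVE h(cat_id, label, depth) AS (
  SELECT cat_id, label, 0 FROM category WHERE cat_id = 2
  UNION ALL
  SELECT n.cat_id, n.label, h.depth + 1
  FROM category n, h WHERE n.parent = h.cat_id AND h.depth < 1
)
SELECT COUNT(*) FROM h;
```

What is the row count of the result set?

3

Base: cat_id=2 (Games) at depth 0.
Iteration 1: rows with parent in {2} -> NonFiction (id 3, depth 1), Horror (id 4, depth 1).
Iteration 2: depth < 1 fails for all current rows; recursion stops.
Total rows emitted: 3.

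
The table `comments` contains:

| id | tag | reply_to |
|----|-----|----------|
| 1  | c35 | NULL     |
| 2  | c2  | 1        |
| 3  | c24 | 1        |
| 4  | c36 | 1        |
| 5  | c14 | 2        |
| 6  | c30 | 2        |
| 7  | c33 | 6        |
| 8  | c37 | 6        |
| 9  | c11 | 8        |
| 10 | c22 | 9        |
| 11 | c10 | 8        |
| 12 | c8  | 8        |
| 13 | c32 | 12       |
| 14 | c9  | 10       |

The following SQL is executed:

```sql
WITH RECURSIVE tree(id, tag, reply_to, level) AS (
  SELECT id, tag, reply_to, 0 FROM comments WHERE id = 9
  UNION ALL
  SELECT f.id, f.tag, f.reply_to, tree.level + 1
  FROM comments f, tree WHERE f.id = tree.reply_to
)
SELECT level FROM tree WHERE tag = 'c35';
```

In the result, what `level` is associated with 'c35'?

4

Base: id=9 (c11), reply_to=8, level 0.
Iteration 1: join on id=8 -> c37 (id 8, reply_to=6, level 1).
Iteration 2: join on id=6 -> c30 (id 6, reply_to=2, level 2).
Iteration 3: join on id=2 -> c2 (id 2, reply_to=1, level 3).
Iteration 4: join on id=1 -> c35 (id 1, reply_to=NULL, level 4).
Iteration 5: reply_to is NULL; no match; recursion stops.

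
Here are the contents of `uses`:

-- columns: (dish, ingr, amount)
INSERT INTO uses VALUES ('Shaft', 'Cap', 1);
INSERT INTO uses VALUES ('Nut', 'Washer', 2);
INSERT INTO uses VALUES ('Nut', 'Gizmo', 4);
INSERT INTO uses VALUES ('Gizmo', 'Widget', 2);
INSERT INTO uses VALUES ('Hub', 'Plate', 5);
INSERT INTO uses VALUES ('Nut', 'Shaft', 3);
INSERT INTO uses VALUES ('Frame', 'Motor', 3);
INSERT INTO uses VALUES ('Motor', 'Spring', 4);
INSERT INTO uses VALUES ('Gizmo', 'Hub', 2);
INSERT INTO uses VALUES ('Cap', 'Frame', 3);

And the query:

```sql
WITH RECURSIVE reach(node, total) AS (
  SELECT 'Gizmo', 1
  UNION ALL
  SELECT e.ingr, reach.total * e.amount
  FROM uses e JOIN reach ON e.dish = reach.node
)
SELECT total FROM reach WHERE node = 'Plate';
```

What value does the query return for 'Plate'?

10

Base: (Gizmo, total=1).
Iteration 1: components of {Gizmo} -> Hub = 1*2 = 2, Widget = 1*2 = 2.
Iteration 2: components of {Hub,Widget} -> Plate = 2*5 = 10.
Iteration 3: no further components; recursion stops.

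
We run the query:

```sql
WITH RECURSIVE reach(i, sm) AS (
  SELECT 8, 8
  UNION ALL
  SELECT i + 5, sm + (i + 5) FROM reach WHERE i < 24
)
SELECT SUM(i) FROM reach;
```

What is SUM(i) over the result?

Base: i=8, sm=8.
Iteration 1: 8 < 24 holds -> i = 8 + 5 = 13, sm = 8 + 13 = 21.
Iteration 2: 13 < 24 holds -> i = 13 + 5 = 18, sm = 21 + 18 = 39.
Iteration 3: 18 < 24 holds -> i = 18 + 5 = 23, sm = 39 + 23 = 62.
Iteration 4: 23 < 24 holds -> i = 23 + 5 = 28, sm = 62 + 28 = 90.
Iteration 5: 28 < 24 fails; recursion stops.
SUM(i) = 8 + 13 + 18 + 23 + 28 = 90.

90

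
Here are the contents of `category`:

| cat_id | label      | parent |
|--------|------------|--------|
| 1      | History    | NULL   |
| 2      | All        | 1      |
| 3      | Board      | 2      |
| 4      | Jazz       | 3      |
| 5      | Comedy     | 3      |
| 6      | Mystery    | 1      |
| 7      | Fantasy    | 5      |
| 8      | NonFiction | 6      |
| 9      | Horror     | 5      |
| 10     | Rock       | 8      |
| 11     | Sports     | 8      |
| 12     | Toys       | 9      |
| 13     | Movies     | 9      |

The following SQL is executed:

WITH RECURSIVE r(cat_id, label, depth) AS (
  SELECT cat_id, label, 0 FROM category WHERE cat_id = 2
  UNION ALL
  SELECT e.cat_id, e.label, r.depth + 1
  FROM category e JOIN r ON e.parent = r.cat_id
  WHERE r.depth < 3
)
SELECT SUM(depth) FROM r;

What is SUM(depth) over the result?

Base: cat_id=2 (All) at depth 0.
Iteration 1: rows with parent in {2} -> Board (id 3, depth 1).
Iteration 2: rows with parent in {3} -> Jazz (id 4, depth 2), Comedy (id 5, depth 2).
Iteration 3: rows with parent in {4,5} -> Fantasy (id 7, depth 3), Horror (id 9, depth 3).
Iteration 4: depth < 3 fails for all current rows; recursion stops.
SUM(depth) = 0 + 1 + 2 + 2 + 3 + 3 = 11.

11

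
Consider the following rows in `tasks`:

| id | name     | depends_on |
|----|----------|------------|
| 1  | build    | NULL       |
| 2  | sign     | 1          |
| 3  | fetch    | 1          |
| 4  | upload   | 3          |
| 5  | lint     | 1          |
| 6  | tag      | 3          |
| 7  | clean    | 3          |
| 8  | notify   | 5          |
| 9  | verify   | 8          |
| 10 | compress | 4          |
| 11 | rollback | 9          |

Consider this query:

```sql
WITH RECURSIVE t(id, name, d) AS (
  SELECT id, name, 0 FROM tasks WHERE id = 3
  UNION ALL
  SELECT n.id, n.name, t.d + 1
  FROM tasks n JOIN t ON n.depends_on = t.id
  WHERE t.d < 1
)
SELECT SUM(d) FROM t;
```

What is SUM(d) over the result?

3

Base: id=3 (fetch) at d 0.
Iteration 1: rows with depends_on in {3} -> upload (id 4, d 1), tag (id 6, d 1), clean (id 7, d 1).
Iteration 2: d < 1 fails for all current rows; recursion stops.
SUM(d) = 0 + 1 + 1 + 1 = 3.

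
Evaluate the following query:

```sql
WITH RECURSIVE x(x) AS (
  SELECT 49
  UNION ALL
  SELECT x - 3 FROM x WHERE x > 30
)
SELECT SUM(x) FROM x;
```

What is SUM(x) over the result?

308

Base: x=49.
Iteration 1: 49 > 30 holds -> x = 49 - 3 = 46.
Iteration 2: 46 > 30 holds -> x = 46 - 3 = 43.
Iteration 3: 43 > 30 holds -> x = 43 - 3 = 40.
Iteration 4: 40 > 30 holds -> x = 40 - 3 = 37.
Iteration 5: 37 > 30 holds -> x = 37 - 3 = 34.
Iteration 6: 34 > 30 holds -> x = 34 - 3 = 31.
Iteration 7: 31 > 30 holds -> x = 31 - 3 = 28.
Iteration 8: 28 > 30 fails; recursion stops.
SUM(x) = 49 + 46 + 43 + 40 + 37 + 34 + 31 + 28 = 308.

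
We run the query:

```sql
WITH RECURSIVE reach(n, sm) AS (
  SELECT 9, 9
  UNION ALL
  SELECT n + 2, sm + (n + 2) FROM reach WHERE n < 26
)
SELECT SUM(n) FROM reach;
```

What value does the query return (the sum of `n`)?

180

Base: n=9, sm=9.
Iteration 1: 9 < 26 holds -> n = 9 + 2 = 11, sm = 9 + 11 = 20.
Iteration 2: 11 < 26 holds -> n = 11 + 2 = 13, sm = 20 + 13 = 33.
Iteration 3: 13 < 26 holds -> n = 13 + 2 = 15, sm = 33 + 15 = 48.
Iteration 4: 15 < 26 holds -> n = 15 + 2 = 17, sm = 48 + 17 = 65.
Iteration 5: 17 < 26 holds -> n = 17 + 2 = 19, sm = 65 + 19 = 84.
Iteration 6: 19 < 26 holds -> n = 19 + 2 = 21, sm = 84 + 21 = 105.
Iteration 7: 21 < 26 holds -> n = 21 + 2 = 23, sm = 105 + 23 = 128.
Iteration 8: 23 < 26 holds -> n = 23 + 2 = 25, sm = 128 + 25 = 153.
Iteration 9: 25 < 26 holds -> n = 25 + 2 = 27, sm = 153 + 27 = 180.
Iteration 10: 27 < 26 fails; recursion stops.
SUM(n) = 9 + 11 + 13 + 15 + 17 + 19 + 21 + 23 + 25 + 27 = 180.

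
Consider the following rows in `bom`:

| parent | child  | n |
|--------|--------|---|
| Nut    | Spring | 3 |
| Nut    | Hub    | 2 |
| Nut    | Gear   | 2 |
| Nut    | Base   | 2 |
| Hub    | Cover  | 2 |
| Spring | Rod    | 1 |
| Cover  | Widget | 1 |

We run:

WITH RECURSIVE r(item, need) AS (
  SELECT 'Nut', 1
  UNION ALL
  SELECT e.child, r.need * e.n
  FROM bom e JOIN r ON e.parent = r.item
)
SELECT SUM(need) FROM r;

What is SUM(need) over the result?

21

Base: (Nut, need=1).
Iteration 1: components of {Nut} -> Base = 1*2 = 2, Gear = 1*2 = 2, Hub = 1*2 = 2, Spring = 1*3 = 3.
Iteration 2: components of {Base,Gear,Hub,Spring} -> Cover = 2*2 = 4, Rod = 3*1 = 3.
Iteration 3: components of {Cover,Rod} -> Widget = 4*1 = 4.
Iteration 4: no further components; recursion stops.
SUM(need) = 1 + 3 + 2 + 2 + 2 + 3 + 4 + 4 = 21.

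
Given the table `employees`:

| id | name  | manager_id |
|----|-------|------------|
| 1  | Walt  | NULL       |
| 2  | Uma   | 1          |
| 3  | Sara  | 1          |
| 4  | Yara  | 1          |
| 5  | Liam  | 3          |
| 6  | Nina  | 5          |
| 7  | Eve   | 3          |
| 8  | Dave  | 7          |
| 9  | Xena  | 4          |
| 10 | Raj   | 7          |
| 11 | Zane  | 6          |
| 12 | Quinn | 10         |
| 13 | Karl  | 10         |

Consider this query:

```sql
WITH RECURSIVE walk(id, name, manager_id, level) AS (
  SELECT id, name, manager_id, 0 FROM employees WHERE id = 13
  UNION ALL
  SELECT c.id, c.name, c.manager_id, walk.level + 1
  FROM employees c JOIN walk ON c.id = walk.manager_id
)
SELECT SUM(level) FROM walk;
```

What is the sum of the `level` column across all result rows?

Base: id=13 (Karl), manager_id=10, level 0.
Iteration 1: join on id=10 -> Raj (id 10, manager_id=7, level 1).
Iteration 2: join on id=7 -> Eve (id 7, manager_id=3, level 2).
Iteration 3: join on id=3 -> Sara (id 3, manager_id=1, level 3).
Iteration 4: join on id=1 -> Walt (id 1, manager_id=NULL, level 4).
Iteration 5: manager_id is NULL; no match; recursion stops.
SUM(level) = 0 + 1 + 2 + 3 + 4 = 10.

10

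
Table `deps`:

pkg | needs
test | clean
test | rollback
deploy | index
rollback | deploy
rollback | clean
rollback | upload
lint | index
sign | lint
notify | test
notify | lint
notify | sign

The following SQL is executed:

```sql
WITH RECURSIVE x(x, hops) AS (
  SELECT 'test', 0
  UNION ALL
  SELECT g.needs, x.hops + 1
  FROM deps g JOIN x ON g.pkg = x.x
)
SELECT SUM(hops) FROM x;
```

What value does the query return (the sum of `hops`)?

Base: (test, hops=0).
Iteration 1: edges from {test} -> (clean, hops=1), (rollback, hops=1).
Iteration 2: edges from {clean,rollback} -> (clean, hops=2), (deploy, hops=2), (upload, hops=2).
Iteration 3: edges from {clean,deploy,upload} -> (index, hops=3).
Iteration 4: no outgoing edges from {index}; recursion stops.
SUM(hops) = 0 + 1 + 1 + 2 + 2 + 2 + 3 = 11.

11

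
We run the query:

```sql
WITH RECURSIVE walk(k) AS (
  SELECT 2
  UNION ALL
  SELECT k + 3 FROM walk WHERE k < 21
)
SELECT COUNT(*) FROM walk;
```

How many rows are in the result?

Base: k=2.
Iteration 1: 2 < 21 holds -> k = 2 + 3 = 5.
Iteration 2: 5 < 21 holds -> k = 5 + 3 = 8.
Iteration 3: 8 < 21 holds -> k = 8 + 3 = 11.
Iteration 4: 11 < 21 holds -> k = 11 + 3 = 14.
Iteration 5: 14 < 21 holds -> k = 14 + 3 = 17.
Iteration 6: 17 < 21 holds -> k = 17 + 3 = 20.
Iteration 7: 20 < 21 holds -> k = 20 + 3 = 23.
Iteration 8: 23 < 21 fails; recursion stops.
Total rows emitted: 8.

8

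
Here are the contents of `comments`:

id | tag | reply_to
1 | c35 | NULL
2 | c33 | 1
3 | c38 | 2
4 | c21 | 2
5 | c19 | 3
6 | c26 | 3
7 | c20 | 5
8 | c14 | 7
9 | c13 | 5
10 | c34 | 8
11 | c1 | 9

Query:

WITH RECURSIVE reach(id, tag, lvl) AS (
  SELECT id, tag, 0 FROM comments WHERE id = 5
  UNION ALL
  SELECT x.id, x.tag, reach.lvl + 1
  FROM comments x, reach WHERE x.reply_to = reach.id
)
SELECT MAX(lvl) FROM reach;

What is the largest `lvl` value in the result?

Base: id=5 (c19) at lvl 0.
Iteration 1: rows with reply_to in {5} -> c20 (id 7, lvl 1), c13 (id 9, lvl 1).
Iteration 2: rows with reply_to in {7,9} -> c14 (id 8, lvl 2), c1 (id 11, lvl 2).
Iteration 3: rows with reply_to in {8,11} -> c34 (id 10, lvl 3).
Iteration 4: no rows with reply_to in {10}; recursion stops.
lvl values: 0, 1, 1, 2, 2, 3; the maximum is 3.

3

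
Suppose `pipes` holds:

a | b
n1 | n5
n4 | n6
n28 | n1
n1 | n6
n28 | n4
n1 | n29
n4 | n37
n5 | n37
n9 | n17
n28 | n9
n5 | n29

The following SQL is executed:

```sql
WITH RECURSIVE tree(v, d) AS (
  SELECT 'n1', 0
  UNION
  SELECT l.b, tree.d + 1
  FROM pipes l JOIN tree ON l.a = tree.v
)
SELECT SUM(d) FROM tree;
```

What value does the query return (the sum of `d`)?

Base: (n1, d=0).
Iteration 1: edges from {n1} -> (n29, d=1), (n5, d=1), (n6, d=1).
Iteration 2: edges from {n29,n5,n6} -> (n29, d=2), (n37, d=2).
Iteration 3: no outgoing edges from {n29,n37}; recursion stops.
SUM(d) = 0 + 1 + 1 + 1 + 2 + 2 = 7.

7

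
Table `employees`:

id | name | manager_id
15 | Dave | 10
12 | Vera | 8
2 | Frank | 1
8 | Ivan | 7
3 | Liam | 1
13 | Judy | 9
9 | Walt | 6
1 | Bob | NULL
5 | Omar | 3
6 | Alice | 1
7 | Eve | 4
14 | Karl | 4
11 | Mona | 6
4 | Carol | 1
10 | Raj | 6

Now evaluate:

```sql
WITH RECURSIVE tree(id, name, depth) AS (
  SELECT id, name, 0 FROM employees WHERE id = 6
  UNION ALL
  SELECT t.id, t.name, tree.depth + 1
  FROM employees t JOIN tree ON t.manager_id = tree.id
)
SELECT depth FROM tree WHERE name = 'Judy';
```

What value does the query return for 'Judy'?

Base: id=6 (Alice) at depth 0.
Iteration 1: rows with manager_id in {6} -> Walt (id 9, depth 1), Raj (id 10, depth 1), Mona (id 11, depth 1).
Iteration 2: rows with manager_id in {9,10,11} -> Judy (id 13, depth 2), Dave (id 15, depth 2).
Iteration 3: no rows with manager_id in {13,15}; recursion stops.

2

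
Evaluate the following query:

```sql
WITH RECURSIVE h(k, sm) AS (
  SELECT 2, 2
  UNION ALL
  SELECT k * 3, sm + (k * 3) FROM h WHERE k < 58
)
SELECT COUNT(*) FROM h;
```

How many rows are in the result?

Base: k=2, sm=2.
Iteration 1: 2 < 58 holds -> k = 2 * 3 = 6, sm = 2 + 6 = 8.
Iteration 2: 6 < 58 holds -> k = 6 * 3 = 18, sm = 8 + 18 = 26.
Iteration 3: 18 < 58 holds -> k = 18 * 3 = 54, sm = 26 + 54 = 80.
Iteration 4: 54 < 58 holds -> k = 54 * 3 = 162, sm = 80 + 162 = 242.
Iteration 5: 162 < 58 fails; recursion stops.
Total rows emitted: 5.

5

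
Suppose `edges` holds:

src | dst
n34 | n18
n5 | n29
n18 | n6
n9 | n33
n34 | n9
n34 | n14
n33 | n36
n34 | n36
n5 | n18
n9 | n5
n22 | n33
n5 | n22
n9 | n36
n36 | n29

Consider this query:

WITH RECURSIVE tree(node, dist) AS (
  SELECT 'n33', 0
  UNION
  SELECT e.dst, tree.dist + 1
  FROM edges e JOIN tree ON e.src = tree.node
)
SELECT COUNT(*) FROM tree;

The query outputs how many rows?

Base: (n33, dist=0).
Iteration 1: edges from {n33} -> (n36, dist=1).
Iteration 2: edges from {n36} -> (n29, dist=2).
Iteration 3: no outgoing edges from {n29}; recursion stops.
Total rows emitted: 3.

3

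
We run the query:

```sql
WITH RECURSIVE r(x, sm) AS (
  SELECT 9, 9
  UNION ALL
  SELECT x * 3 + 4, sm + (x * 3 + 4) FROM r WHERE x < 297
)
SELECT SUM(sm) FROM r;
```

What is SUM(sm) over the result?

Base: x=9, sm=9.
Iteration 1: 9 < 297 holds -> x = 9 * 3 + 4 = 31, sm = 9 + 31 = 40.
Iteration 2: 31 < 297 holds -> x = 31 * 3 + 4 = 97, sm = 40 + 97 = 137.
Iteration 3: 97 < 297 holds -> x = 97 * 3 + 4 = 295, sm = 137 + 295 = 432.
Iteration 4: 295 < 297 holds -> x = 295 * 3 + 4 = 889, sm = 432 + 889 = 1321.
Iteration 5: 889 < 297 fails; recursion stops.
SUM(sm) = 9 + 40 + 137 + 432 + 1321 = 1939.

1939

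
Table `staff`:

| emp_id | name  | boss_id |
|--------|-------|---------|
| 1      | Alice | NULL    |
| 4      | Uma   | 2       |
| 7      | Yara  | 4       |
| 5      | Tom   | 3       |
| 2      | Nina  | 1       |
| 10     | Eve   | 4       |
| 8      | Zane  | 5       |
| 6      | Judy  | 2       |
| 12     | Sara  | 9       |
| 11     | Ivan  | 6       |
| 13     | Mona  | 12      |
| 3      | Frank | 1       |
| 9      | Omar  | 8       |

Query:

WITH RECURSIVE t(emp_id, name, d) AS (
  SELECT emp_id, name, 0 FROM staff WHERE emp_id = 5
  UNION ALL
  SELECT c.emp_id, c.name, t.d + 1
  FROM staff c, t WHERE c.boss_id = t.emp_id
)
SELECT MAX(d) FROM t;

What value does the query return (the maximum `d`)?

4

Base: emp_id=5 (Tom) at d 0.
Iteration 1: rows with boss_id in {5} -> Zane (id 8, d 1).
Iteration 2: rows with boss_id in {8} -> Omar (id 9, d 2).
Iteration 3: rows with boss_id in {9} -> Sara (id 12, d 3).
Iteration 4: rows with boss_id in {12} -> Mona (id 13, d 4).
Iteration 5: no rows with boss_id in {13}; recursion stops.
d values: 0, 1, 2, 3, 4; the maximum is 4.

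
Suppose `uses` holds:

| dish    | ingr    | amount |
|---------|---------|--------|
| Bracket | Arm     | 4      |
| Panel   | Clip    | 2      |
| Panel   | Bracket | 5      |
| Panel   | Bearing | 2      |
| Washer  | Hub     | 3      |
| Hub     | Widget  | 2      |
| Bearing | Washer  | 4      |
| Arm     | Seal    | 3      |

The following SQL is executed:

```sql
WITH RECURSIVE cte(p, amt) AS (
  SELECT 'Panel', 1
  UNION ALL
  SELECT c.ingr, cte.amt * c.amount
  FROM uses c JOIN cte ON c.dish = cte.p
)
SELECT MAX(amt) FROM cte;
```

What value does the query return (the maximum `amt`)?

Base: (Panel, amt=1).
Iteration 1: components of {Panel} -> Bearing = 1*2 = 2, Bracket = 1*5 = 5, Clip = 1*2 = 2.
Iteration 2: components of {Bearing,Bracket,Clip} -> Arm = 5*4 = 20, Washer = 2*4 = 8.
Iteration 3: components of {Arm,Washer} -> Hub = 8*3 = 24, Seal = 20*3 = 60.
Iteration 4: components of {Hub,Seal} -> Widget = 24*2 = 48.
Iteration 5: no further components; recursion stops.
amt values: 1, 2, 5, 2, 8, 20, 24, 60, 48; the maximum is 60.

60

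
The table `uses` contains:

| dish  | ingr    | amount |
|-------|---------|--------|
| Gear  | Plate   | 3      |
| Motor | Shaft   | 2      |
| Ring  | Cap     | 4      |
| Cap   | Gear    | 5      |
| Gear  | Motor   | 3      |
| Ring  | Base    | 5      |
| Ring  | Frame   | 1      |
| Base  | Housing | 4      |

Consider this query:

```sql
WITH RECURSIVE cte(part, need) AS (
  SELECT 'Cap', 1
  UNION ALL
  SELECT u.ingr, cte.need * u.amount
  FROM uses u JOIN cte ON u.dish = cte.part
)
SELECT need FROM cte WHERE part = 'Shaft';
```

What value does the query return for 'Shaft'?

Base: (Cap, need=1).
Iteration 1: components of {Cap} -> Gear = 1*5 = 5.
Iteration 2: components of {Gear} -> Motor = 5*3 = 15, Plate = 5*3 = 15.
Iteration 3: components of {Motor,Plate} -> Shaft = 15*2 = 30.
Iteration 4: no further components; recursion stops.

30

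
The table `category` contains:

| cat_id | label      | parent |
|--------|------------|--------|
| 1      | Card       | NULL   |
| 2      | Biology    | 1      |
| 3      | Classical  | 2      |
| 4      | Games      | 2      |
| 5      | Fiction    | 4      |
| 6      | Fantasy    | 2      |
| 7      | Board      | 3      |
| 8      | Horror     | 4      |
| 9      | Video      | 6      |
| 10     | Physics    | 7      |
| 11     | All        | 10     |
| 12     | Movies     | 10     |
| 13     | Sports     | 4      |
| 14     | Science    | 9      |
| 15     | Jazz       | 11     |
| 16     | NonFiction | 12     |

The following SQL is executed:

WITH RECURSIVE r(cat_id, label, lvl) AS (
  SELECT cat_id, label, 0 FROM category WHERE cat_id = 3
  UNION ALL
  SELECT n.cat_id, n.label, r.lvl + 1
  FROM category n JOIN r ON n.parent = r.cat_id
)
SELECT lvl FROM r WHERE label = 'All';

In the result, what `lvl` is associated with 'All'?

Base: cat_id=3 (Classical) at lvl 0.
Iteration 1: rows with parent in {3} -> Board (id 7, lvl 1).
Iteration 2: rows with parent in {7} -> Physics (id 10, lvl 2).
Iteration 3: rows with parent in {10} -> All (id 11, lvl 3), Movies (id 12, lvl 3).
Iteration 4: rows with parent in {11,12} -> Jazz (id 15, lvl 4), NonFiction (id 16, lvl 4).
Iteration 5: no rows with parent in {15,16}; recursion stops.

3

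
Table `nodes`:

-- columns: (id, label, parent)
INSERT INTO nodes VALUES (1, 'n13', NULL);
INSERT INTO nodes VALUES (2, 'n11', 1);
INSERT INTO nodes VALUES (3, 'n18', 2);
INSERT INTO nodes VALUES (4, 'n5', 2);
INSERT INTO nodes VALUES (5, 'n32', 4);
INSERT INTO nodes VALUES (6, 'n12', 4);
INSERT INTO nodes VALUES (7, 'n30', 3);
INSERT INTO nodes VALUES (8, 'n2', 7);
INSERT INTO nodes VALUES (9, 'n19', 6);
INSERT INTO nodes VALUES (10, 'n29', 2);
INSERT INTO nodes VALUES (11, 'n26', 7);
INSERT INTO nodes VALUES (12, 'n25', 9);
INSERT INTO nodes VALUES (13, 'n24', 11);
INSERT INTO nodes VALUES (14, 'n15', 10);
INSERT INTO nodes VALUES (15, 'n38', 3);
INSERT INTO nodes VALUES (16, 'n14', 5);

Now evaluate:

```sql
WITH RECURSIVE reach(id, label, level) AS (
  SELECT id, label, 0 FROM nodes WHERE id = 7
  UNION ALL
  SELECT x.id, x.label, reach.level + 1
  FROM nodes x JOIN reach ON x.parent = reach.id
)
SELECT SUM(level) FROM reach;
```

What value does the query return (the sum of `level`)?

Base: id=7 (n30) at level 0.
Iteration 1: rows with parent in {7} -> n2 (id 8, level 1), n26 (id 11, level 1).
Iteration 2: rows with parent in {8,11} -> n24 (id 13, level 2).
Iteration 3: no rows with parent in {13}; recursion stops.
SUM(level) = 0 + 1 + 1 + 2 = 4.

4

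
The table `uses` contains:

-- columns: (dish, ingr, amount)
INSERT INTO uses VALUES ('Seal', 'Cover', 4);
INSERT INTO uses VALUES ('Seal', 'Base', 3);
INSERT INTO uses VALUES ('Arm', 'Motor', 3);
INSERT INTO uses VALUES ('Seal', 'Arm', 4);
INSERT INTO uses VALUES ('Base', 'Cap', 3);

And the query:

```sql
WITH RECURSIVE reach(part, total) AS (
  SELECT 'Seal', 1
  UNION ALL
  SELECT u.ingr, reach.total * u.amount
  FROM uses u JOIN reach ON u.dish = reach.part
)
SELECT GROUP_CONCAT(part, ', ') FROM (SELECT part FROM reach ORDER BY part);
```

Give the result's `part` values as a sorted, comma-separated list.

Arm, Base, Cap, Cover, Motor, Seal

Base: (Seal, total=1).
Iteration 1: components of {Seal} -> Arm = 1*4 = 4, Base = 1*3 = 3, Cover = 1*4 = 4.
Iteration 2: components of {Arm,Base,Cover} -> Cap = 3*3 = 9, Motor = 4*3 = 12.
Iteration 3: no further components; recursion stops.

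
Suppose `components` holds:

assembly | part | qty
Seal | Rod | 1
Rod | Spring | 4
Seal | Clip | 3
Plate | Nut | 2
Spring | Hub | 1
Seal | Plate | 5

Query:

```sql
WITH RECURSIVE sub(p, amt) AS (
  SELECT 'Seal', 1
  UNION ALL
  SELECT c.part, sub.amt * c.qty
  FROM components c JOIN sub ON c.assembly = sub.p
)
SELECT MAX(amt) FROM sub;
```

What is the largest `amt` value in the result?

10

Base: (Seal, amt=1).
Iteration 1: components of {Seal} -> Clip = 1*3 = 3, Plate = 1*5 = 5, Rod = 1*1 = 1.
Iteration 2: components of {Clip,Plate,Rod} -> Nut = 5*2 = 10, Spring = 1*4 = 4.
Iteration 3: components of {Nut,Spring} -> Hub = 4*1 = 4.
Iteration 4: no further components; recursion stops.
amt values: 1, 3, 5, 1, 10, 4, 4; the maximum is 10.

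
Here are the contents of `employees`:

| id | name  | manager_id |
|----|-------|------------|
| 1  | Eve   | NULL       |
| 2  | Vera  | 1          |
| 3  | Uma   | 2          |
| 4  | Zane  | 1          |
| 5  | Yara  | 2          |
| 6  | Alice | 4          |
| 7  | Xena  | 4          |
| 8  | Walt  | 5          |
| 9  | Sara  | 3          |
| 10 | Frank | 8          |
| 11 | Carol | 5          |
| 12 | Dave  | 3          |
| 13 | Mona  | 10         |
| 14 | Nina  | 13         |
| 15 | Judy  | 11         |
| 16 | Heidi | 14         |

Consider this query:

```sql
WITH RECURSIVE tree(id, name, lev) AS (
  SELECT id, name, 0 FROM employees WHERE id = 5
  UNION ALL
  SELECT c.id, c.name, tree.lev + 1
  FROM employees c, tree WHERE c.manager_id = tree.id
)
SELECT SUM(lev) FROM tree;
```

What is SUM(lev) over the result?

Base: id=5 (Yara) at lev 0.
Iteration 1: rows with manager_id in {5} -> Walt (id 8, lev 1), Carol (id 11, lev 1).
Iteration 2: rows with manager_id in {8,11} -> Frank (id 10, lev 2), Judy (id 15, lev 2).
Iteration 3: rows with manager_id in {10,15} -> Mona (id 13, lev 3).
Iteration 4: rows with manager_id in {13} -> Nina (id 14, lev 4).
Iteration 5: rows with manager_id in {14} -> Heidi (id 16, lev 5).
Iteration 6: no rows with manager_id in {16}; recursion stops.
SUM(lev) = 0 + 1 + 1 + 2 + 2 + 3 + 4 + 5 = 18.

18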